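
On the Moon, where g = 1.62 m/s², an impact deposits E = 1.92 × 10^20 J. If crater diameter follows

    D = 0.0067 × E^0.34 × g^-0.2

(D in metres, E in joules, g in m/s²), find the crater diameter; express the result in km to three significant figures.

E^0.34 = (1.92 × 10^20)^0.34 = 7.876 × 10^6
g^-0.2 = 1.62^-0.2 = 0.9080
D = 0.0067 × 7.876 × 10^6 × 0.9080 = 47914 m
   = 47.91 km

D ≈ 47.9 km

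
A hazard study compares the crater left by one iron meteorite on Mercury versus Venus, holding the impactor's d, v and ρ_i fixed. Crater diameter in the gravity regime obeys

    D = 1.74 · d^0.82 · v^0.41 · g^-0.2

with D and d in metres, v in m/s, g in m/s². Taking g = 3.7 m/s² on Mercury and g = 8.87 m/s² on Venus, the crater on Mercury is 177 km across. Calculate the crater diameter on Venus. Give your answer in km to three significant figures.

All impactor-dependent factors cancel in the ratio, leaving D_Venus/D_Mercury = (g_Venus/g_Mercury)^-0.2.
(8.87/3.7)^-0.2 = 2.397^-0.2 = 0.8396
D_Venus = 0.8396 × 177 km = 149 km

D ≈ 149 km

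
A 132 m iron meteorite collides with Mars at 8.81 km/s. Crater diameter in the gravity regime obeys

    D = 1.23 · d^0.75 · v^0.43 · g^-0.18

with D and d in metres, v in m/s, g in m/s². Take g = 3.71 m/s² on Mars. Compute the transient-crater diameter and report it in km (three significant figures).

In SI units: v = 8810 m/s.
d^0.75 = 132^0.75 = 38.94
v^0.43 = 8810^0.43 = 49.70
g^-0.18 = 3.71^-0.18 = 0.7898
D = 1.23 × 38.94 × 49.70 × 0.7898 = 1880 m
   = 1.880 km

D ≈ 1.88 km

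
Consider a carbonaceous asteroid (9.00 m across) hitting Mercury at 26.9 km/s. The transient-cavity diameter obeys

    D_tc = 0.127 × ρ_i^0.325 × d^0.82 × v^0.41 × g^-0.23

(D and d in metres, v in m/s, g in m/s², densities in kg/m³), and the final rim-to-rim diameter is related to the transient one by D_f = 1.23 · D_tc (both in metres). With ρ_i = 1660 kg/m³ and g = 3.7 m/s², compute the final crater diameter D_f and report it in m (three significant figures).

D_f ≈ 511 m

v = 26900 m/s.
ρ_i^0.325 = 1660^0.325 = 11.13
d^0.82 = 9^0.82 = 6.060
v^0.41 = 26900^0.41 = 65.49
g^-0.23 = 3.7^-0.23 = 0.7401
D_tc = 0.127 × 11.13 × 6.060 × 65.49 × 0.7401 = 415.2 m
D_f = 1.23 × 415.2 = 510.7 m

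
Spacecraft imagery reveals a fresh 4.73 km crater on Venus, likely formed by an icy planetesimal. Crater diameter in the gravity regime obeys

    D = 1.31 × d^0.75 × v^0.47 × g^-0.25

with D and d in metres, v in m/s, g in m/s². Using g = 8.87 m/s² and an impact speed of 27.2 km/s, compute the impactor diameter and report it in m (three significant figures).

d ≈ 191 m

Rearranging for d: d = [D / (1.31 · 27200^0.47 · 8.87^-0.25)]^(1/0.75).
D = 4730 m.
27200^0.47 = 121.4
8.87^-0.25 = 0.5795
Denominator = 1.31 × 121.4 × 0.5795 = 92.16
D / 92.16 = 4730 / 92.16 = 51.32
d = 51.32^(1/0.75) = 51.32^1.3333 = 190.7 m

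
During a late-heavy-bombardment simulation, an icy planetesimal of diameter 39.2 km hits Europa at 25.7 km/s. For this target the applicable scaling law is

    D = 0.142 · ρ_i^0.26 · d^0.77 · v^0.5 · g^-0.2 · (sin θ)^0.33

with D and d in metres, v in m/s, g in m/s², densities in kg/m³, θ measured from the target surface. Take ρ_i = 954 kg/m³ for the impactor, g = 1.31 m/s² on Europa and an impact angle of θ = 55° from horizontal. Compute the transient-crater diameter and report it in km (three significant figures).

In SI units: d = 39200 m, v = 25700 m/s.
ρ_i^0.26 = 954^0.26 = 5.952
d^0.77 = 39200^0.77 = 3442
v^0.5 = 25700^0.5 = 160.3
g^-0.2 = 1.31^-0.2 = 0.9474
(sin 55°)^0.33 = 0.8192^0.33 = 0.9363
D = 0.142 × 5.952 × 3442 × 160.3 × 0.9474 × 0.9363 = 4.137 × 10^5 m
   = 413.7 km

D ≈ 414 km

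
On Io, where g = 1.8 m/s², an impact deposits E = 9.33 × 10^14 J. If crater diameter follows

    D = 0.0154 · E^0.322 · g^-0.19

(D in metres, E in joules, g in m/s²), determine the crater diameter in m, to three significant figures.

D ≈ 911 m

E^0.322 = (9.33 × 10^14)^0.322 = 6.612 × 10^4
g^-0.19 = 1.8^-0.19 = 0.8943
D = 0.0154 × 6.612 × 10^4 × 0.8943 = 910.6 m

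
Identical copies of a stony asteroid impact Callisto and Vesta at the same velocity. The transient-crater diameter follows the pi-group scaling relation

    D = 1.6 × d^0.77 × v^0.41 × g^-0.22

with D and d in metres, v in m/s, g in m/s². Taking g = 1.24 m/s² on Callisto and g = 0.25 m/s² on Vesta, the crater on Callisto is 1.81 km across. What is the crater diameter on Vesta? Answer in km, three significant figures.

All impactor-dependent factors cancel in the ratio, leaving D_Vesta/D_Callisto = (g_Vesta/g_Callisto)^-0.22.
(0.25/1.24)^-0.22 = 0.2016^-0.22 = 1.422
D_Vesta = 1.422 × 1.81 km = 2.57 km

D ≈ 2.57 km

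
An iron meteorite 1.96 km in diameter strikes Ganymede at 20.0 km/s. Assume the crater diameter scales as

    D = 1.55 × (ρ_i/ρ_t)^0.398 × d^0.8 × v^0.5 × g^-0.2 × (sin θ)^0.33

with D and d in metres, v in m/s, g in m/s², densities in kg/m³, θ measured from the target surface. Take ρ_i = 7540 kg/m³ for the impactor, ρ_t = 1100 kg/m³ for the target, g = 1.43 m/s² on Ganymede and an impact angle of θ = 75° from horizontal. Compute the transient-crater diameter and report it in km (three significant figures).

D ≈ 187 km

In SI units: d = 1960 m, v = 20000 m/s.
(ρ_i/ρ_t)^0.398 = (7540/1100)^0.398 = 2.151
d^0.8 = 1960^0.8 = 430.3
v^0.5 = 20000^0.5 = 141.4
g^-0.2 = 1.43^-0.2 = 0.9310
(sin 75°)^0.33 = 0.9659^0.33 = 0.9886
D = 1.55 × 2.151 × 430.3 × 141.4 × 0.9310 × 0.9886 = 1.867 × 10^5 m
   = 186.7 km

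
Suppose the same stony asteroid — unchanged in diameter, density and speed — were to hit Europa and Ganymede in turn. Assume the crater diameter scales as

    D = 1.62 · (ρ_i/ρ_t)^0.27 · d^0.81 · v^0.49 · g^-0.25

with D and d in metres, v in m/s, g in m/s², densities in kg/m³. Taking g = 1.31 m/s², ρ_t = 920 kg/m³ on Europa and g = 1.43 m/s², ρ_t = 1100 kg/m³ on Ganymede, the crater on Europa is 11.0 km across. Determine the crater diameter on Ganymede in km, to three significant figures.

D ≈ 10.3 km

The impactor-only factors (d, v, ρ_i) cancel in the ratio, leaving D_Ganymede/D_Europa = (g_Ganymede/g_Europa)^-0.25 · (ρ_t,Europa/ρ_t,Ganymede)^0.27.
(1.43/1.31)^-0.25 = 1.092^-0.25 = 0.9782
(920/1100)^0.27 = 0.8364^0.27 = 0.9529
Ratio = 0.9782 × 0.9529 = 0.9321
D_Ganymede = 0.9321 × 11.0 km = 10.3 km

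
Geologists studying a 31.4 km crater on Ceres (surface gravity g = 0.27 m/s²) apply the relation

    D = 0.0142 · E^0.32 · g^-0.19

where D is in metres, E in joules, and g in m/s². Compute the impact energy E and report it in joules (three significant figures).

E ≈ 3.09 × 10^19 J

Rearranging: E = [D / (0.0142 · g^-0.19)]^(1/0.32).
D = 31400 m.
g^-0.19 = 0.27^-0.19 = 1.282
D / (0.0142 × 1.282) = 31400 / (0.01820) = 1.725 × 10^6
E = (1.725 × 10^6)^3.125 = 3.090 × 10^19 J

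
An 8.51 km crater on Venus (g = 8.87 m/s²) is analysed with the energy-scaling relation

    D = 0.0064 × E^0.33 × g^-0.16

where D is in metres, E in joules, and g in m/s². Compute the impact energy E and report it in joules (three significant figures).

Rearranging: E = [D / (0.0064 · g^-0.16)]^(1/0.33).
D = 8510 m.
g^-0.16 = 8.87^-0.16 = 0.7052
D / (0.0064 × 0.7052) = 8510 / (4.513 × 10^-3) = 1.886 × 10^6
E = (1.886 × 10^6)^3.0303 = 1.039 × 10^19 J

E ≈ 1.04 × 10^19 J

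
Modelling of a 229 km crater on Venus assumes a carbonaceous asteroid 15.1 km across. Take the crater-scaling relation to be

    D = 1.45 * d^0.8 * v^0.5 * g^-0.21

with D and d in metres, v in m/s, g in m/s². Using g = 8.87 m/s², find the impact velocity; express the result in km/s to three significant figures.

v ≈ 12.8 km/s

Rearranging for v: v = [D / (1.45 · 15100^0.8 · 8.87^-0.21)]^(1/0.5).
D = 229000 m.
15100^0.8 = 2204
8.87^-0.21 = 0.6323
Denominator = 1.45 × 2204 × 0.6323 = 2021
D / 2021 = 229000 / 2021 = 113.3
v = 113.3^(1/0.5) = 113.3^2 = 12837 m/s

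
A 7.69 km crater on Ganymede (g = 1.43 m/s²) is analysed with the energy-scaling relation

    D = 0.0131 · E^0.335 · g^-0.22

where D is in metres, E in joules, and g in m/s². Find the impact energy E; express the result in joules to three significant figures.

Rearranging: E = [D / (0.0131 · g^-0.22)]^(1/0.335).
D = 7690 m.
g^-0.22 = 1.43^-0.22 = 0.9243
D / (0.0131 × 0.9243) = 7690 / (0.01211) = 6.350 × 10^5
E = (6.350 × 10^5)^2.9851 = 2.098 × 10^17 J

E ≈ 2.10 × 10^17 J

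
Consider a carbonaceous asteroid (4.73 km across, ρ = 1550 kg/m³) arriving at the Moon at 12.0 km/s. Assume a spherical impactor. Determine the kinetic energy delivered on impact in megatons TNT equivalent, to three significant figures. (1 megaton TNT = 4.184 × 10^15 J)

d = 4730 m; v = 12000 m/s.
Mass m = (π/6) ρ d³ = (π/6) × 1550 × (4730)³ = 8.588 × 10^13 kg
E = ½ m v² = 0.5 × 8.588 × 10^13 × (12000)² = 6.183 × 10^21 J
   = 6.183 × 10^21 / 4.184×10^15 = 1.478 × 10^6 Mt

E ≈ 1.48 × 10^6 Mt TNT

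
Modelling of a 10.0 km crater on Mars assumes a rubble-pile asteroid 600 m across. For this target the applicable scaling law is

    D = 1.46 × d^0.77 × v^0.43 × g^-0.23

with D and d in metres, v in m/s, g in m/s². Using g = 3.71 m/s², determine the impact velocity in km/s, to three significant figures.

Rearranging for v: v = [D / (1.46 · 600^0.77 · 3.71^-0.23)]^(1/0.43).
D = 10000 m.
600^0.77 = 137.8
3.71^-0.23 = 0.7397
Denominator = 1.46 × 137.8 × 0.7397 = 148.8
D / 148.8 = 10000 / 148.8 = 67.20
v = 67.20^(1/0.43) = 67.20^2.3256 = 17772 m/s

v ≈ 17.8 km/s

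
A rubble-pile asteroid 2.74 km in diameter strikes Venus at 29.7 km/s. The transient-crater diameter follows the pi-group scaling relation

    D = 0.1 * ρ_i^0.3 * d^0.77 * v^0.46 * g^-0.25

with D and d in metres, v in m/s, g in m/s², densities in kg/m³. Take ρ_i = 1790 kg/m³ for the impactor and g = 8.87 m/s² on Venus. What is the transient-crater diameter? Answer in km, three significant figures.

In SI units: d = 2740 m, v = 29700 m/s.
ρ_i^0.3 = 1790^0.3 = 9.459
d^0.77 = 2740^0.77 = 443.7
v^0.46 = 29700^0.46 = 114.1
g^-0.25 = 8.87^-0.25 = 0.5795
D = 0.1 × 9.459 × 443.7 × 114.1 × 0.5795 = 27751 m
   = 27.75 km

D ≈ 27.8 km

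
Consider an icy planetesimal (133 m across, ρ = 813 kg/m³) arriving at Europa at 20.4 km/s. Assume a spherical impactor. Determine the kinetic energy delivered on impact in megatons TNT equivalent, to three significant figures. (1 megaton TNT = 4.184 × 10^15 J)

E ≈ 49.8 Mt TNT

v = 20400 m/s.
Mass m = (π/6) ρ d³ = (π/6) × 813 × (133)³ = 1.001 × 10^9 kg
E = ½ m v² = 0.5 × 1.001 × 10^9 × (20400)² = 2.083 × 10^17 J
   = 2.083 × 10^17 / 4.184×10^15 = 49.78 Mt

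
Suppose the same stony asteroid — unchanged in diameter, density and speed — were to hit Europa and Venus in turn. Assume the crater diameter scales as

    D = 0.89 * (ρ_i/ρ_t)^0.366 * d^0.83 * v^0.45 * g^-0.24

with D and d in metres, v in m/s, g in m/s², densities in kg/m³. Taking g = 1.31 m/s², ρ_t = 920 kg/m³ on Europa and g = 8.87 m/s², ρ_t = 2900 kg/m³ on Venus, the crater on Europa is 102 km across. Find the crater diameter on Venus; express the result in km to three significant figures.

D ≈ 42.3 km

The impactor-only factors (d, v, ρ_i) cancel in the ratio, leaving D_Venus/D_Europa = (g_Venus/g_Europa)^-0.24 · (ρ_t,Europa/ρ_t,Venus)^0.366.
(8.87/1.31)^-0.24 = 6.771^-0.24 = 0.6319
(920/2900)^0.366 = 0.3172^0.366 = 0.6569
Ratio = 0.6319 × 0.6569 = 0.4151
D_Venus = 0.4151 × 102 km = 42.3 km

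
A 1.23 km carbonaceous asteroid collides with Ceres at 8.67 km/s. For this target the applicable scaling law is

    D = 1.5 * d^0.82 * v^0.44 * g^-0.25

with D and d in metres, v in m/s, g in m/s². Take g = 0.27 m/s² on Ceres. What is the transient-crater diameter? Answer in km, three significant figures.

In SI units: d = 1230 m, v = 8670 m/s.
d^0.82 = 1230^0.82 = 341.8
v^0.44 = 8670^0.44 = 54.04
g^-0.25 = 0.27^-0.25 = 1.387
D = 1.5 × 341.8 × 54.04 × 1.387 = 38429 m
   = 38.43 km

D ≈ 38.4 km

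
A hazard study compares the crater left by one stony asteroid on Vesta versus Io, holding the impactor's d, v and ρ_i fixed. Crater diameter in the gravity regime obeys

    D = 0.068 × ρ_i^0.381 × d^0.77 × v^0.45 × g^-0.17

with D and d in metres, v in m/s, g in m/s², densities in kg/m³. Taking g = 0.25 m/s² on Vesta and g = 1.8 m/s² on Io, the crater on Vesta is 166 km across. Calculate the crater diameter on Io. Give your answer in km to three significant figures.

All impactor-dependent factors cancel in the ratio, leaving D_Io/D_Vesta = (g_Io/g_Vesta)^-0.17.
(1.8/0.25)^-0.17 = 7.200^-0.17 = 0.7149
D_Io = 0.7149 × 166 km = 119 km

D ≈ 119 km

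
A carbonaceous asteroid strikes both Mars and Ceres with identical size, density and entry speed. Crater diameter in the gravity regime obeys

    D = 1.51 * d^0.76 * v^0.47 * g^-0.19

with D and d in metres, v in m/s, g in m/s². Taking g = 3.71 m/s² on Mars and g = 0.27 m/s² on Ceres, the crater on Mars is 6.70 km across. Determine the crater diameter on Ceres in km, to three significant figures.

All impactor-dependent factors cancel in the ratio, leaving D_Ceres/D_Mars = (g_Ceres/g_Mars)^-0.19.
(0.27/3.71)^-0.19 = 0.07278^-0.19 = 1.645
D_Ceres = 1.645 × 6.70 km = 11.0 km

D ≈ 11.0 km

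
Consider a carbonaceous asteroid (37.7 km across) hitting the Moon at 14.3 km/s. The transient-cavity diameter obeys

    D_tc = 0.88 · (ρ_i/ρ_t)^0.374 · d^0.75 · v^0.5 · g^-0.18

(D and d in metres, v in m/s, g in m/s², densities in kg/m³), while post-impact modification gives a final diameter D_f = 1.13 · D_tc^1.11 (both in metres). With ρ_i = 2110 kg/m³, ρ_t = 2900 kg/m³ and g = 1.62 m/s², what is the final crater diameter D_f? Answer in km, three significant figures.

In SI: d = 37700 m, v = 14300 m/s.
(ρ_i/ρ_t)^0.374 = (2110/2900)^0.374 = 0.8879
d^0.75 = 37700^0.75 = 2706
v^0.5 = 14300^0.5 = 119.6
g^-0.18 = 1.62^-0.18 = 0.9168
D_tc = 0.88 × 0.8879 × 2706 × 119.6 × 0.9168 = 2.318 × 10^5 m
D_f = 1.13 × (2.318 × 10^5)^1.11 = 1.019 × 10^6 m
     = 1019 km

D_f ≈ 1020 km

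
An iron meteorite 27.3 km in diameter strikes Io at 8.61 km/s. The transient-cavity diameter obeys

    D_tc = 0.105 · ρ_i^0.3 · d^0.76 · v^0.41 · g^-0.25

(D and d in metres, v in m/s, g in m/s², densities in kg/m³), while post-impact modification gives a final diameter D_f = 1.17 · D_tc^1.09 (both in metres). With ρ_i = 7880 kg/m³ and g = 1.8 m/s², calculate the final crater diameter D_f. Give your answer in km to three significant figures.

D_f ≈ 436 km

In SI: d = 27300 m, v = 8610 m/s.
ρ_i^0.3 = 7880^0.3 = 14.76
d^0.76 = 27300^0.76 = 2352
v^0.41 = 8610^0.41 = 41.05
g^-0.25 = 1.8^-0.25 = 0.8633
D_tc = 0.105 × 14.76 × 2352 × 41.05 × 0.8633 = 1.292 × 10^5 m
D_f = 1.17 × (1.292 × 10^5)^1.09 = 4.360 × 10^5 m
     = 436.0 km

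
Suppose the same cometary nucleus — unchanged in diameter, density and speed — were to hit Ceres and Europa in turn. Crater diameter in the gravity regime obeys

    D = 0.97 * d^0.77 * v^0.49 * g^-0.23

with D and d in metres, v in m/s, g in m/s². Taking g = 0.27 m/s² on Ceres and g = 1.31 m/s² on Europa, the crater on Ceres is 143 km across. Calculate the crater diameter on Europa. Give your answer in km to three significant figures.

D ≈ 99.4 km

All impactor-dependent factors cancel in the ratio, leaving D_Europa/D_Ceres = (g_Europa/g_Ceres)^-0.23.
(1.31/0.27)^-0.23 = 4.852^-0.23 = 0.6954
D_Europa = 0.6954 × 143 km = 99.4 km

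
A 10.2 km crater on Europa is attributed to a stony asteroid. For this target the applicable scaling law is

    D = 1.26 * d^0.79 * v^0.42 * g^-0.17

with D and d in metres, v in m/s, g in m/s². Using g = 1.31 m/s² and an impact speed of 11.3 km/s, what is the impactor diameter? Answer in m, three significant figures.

Rearranging for d: d = [D / (1.26 · 11300^0.42 · 1.31^-0.17)]^(1/0.79).
D = 10200 m.
11300^0.42 = 50.38
1.31^-0.17 = 0.9551
Denominator = 1.26 × 50.38 × 0.9551 = 60.63
D / 60.63 = 10200 / 60.63 = 168.2
d = 168.2^(1/0.79) = 168.2^1.2658 = 656.8 m

d ≈ 657 m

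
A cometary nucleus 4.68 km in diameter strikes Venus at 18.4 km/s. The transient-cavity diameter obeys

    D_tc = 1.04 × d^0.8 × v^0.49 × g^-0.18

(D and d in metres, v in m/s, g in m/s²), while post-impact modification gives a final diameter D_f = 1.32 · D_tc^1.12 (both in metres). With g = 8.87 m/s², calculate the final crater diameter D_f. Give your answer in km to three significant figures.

In SI: d = 4680 m, v = 18400 m/s.
d^0.8 = 4680^0.8 = 863.4
v^0.49 = 18400^0.49 = 123.0
g^-0.18 = 8.87^-0.18 = 0.6751
D_tc = 1.04 × 863.4 × 123.0 × 0.6751 = 74560 m
D_f = 1.32 × (74560)^1.12 = 3.783 × 10^5 m
     = 378.3 km

D_f ≈ 378 km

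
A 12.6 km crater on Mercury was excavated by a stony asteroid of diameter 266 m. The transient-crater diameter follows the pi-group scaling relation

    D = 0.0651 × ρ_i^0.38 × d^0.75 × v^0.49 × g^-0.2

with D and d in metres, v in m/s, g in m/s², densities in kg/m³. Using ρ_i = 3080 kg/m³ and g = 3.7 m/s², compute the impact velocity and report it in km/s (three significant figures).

Rearranging for v: v = [D / (0.0651 · 3080^0.38 · 266^0.75 · 3.7^-0.2)]^(1/0.49).
D = 12600 m.
3080^0.38 = 21.17
266^0.75 = 65.87
3.7^-0.2 = 0.7698
Denominator = 0.0651 × 21.17 × 65.87 × 0.7698 = 69.88
D / 69.88 = 12600 / 69.88 = 180.3
v = 180.3^(1/0.49) = 180.3^2.0408 = 40182 m/s

v ≈ 40.2 km/s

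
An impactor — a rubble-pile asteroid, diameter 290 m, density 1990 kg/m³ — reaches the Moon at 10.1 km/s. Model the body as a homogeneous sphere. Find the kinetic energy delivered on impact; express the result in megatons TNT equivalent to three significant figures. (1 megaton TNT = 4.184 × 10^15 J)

E ≈ 310 Mt TNT

v = 10100 m/s.
Mass m = (π/6) ρ d³ = (π/6) × 1990 × (290)³ = 2.541 × 10^10 kg
E = ½ m v² = 0.5 × 2.541 × 10^10 × (10100)² = 1.296 × 10^18 J
   = 1.296 × 10^18 / 4.184×10^15 = 309.8 Mt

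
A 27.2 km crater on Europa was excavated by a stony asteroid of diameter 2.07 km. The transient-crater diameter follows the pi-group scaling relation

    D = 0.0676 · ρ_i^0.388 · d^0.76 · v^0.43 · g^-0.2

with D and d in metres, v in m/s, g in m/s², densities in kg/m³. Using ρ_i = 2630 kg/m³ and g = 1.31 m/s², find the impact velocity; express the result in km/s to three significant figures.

Rearranging for v: v = [D / (0.0676 · 2630^0.388 · 2070^0.76 · 1.31^-0.2)]^(1/0.43).
D = 27200 m.
2630^0.388 = 21.23
2070^0.76 = 331.2
1.31^-0.2 = 0.9474
Denominator = 0.0676 × 21.23 × 331.2 × 0.9474 = 450.3
D / 450.3 = 27200 / 450.3 = 60.40
v = 60.40^(1/0.43) = 60.40^2.3256 = 13867 m/s

v ≈ 13.9 km/s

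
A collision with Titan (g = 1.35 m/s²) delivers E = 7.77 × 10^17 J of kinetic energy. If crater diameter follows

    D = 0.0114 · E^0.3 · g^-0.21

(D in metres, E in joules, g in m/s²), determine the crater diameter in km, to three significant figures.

E^0.3 = (7.77 × 10^17)^0.3 = 2.329 × 10^5
g^-0.21 = 1.35^-0.21 = 0.9389
D = 0.0114 × 2.329 × 10^5 × 0.9389 = 2493 m
   = 2.493 km

D ≈ 2.49 km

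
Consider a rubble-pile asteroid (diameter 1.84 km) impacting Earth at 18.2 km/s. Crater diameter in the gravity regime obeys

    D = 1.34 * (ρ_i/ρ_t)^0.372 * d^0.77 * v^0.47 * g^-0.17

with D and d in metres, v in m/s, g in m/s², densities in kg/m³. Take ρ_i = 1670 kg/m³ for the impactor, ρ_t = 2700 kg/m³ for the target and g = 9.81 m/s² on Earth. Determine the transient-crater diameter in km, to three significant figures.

In SI units: d = 1840 m, v = 18200 m/s.
(ρ_i/ρ_t)^0.372 = (1670/2700)^0.372 = 0.8363
d^0.77 = 1840^0.77 = 326.5
v^0.47 = 18200^0.47 = 100.5
g^-0.17 = 9.81^-0.17 = 0.6783
D = 1.34 × 0.8363 × 326.5 × 100.5 × 0.6783 = 24942 m
   = 24.94 km

D ≈ 24.9 km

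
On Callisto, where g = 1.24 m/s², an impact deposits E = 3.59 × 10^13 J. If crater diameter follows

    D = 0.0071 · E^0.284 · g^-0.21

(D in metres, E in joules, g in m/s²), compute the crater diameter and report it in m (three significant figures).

E^0.284 = (3.59 × 10^13)^0.284 = 7.074 × 10^3
g^-0.21 = 1.24^-0.21 = 0.9558
D = 0.0071 × 7.074 × 10^3 × 0.9558 = 48.01 m

D ≈ 48.0 m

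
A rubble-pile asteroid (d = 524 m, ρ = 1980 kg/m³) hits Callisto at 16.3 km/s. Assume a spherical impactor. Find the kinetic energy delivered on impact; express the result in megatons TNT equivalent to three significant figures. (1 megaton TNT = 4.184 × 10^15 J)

v = 16300 m/s.
Mass m = (π/6) ρ d³ = (π/6) × 1980 × (524)³ = 1.492 × 10^11 kg
E = ½ m v² = 0.5 × 1.492 × 10^11 × (16300)² = 1.982 × 10^19 J
   = 1.982 × 10^19 / 4.184×10^15 = 4737 Mt

E ≈ 4740 Mt TNT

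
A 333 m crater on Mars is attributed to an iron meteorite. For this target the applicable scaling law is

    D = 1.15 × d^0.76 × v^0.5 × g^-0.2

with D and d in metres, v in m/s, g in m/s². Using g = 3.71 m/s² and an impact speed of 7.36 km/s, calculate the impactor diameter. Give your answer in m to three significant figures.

Rearranging for d: d = [D / (1.15 · 7360^0.5 · 3.71^-0.2)]^(1/0.76).
7360^0.5 = 85.79
3.71^-0.2 = 0.7694
Denominator = 1.15 × 85.79 × 0.7694 = 75.91
D / 75.91 = 333 / 75.91 = 4.387
d = 4.387^(1/0.76) = 4.387^1.3158 = 6.998 m

d ≈ 7.00 m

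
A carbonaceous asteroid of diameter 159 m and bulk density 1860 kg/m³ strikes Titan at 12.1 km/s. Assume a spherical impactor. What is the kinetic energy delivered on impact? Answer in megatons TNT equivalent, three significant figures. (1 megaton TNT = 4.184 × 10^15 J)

v = 12100 m/s.
Mass m = (π/6) ρ d³ = (π/6) × 1860 × (159)³ = 3.915 × 10^9 kg
E = ½ m v² = 0.5 × 3.915 × 10^9 × (12100)² = 2.866 × 10^17 J
   = 2.866 × 10^17 / 4.184×10^15 = 68.50 Mt

E ≈ 68.5 Mt TNT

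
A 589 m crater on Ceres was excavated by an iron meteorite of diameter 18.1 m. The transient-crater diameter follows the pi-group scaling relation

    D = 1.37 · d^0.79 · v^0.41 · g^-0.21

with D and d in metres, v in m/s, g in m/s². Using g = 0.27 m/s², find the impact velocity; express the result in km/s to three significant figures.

Rearranging for v: v = [D / (1.37 · 18.1^0.79 · 0.27^-0.21)]^(1/0.41).
18.1^0.79 = 9.853
0.27^-0.21 = 1.316
Denominator = 1.37 × 9.853 × 1.316 = 17.76
D / 17.76 = 589 / 17.76 = 33.16
v = 33.16^(1/0.41) = 33.16^2.439 = 5114 m/s

v ≈ 5.11 km/s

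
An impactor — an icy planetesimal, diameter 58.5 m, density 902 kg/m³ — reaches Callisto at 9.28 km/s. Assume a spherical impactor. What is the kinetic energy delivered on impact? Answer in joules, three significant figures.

v = 9280 m/s.
Mass m = (π/6) ρ d³ = (π/6) × 902 × (58.5)³ = 9.455 × 10^7 kg
E = ½ m v² = 0.5 × 9.455 × 10^7 × (9280)² = 4.071 × 10^15 J

E ≈ 4.07 × 10^15 J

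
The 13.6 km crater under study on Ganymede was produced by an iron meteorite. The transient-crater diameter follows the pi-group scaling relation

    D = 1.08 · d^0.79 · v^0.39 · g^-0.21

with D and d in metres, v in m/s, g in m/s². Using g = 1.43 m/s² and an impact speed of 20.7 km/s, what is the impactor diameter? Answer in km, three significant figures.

d ≈ 1.26 km

Rearranging for d: d = [D / (1.08 · 20700^0.39 · 1.43^-0.21)]^(1/0.79).
D = 13600 m.
20700^0.39 = 48.22
1.43^-0.21 = 0.9276
Denominator = 1.08 × 48.22 × 0.9276 = 48.31
D / 48.31 = 13600 / 48.31 = 281.5
d = 281.5^(1/0.79) = 281.5^1.2658 = 1261 m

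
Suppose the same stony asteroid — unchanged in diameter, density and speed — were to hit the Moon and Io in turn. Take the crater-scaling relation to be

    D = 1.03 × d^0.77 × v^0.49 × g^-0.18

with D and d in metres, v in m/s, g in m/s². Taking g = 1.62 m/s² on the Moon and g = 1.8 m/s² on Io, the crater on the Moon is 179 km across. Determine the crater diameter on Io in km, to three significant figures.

D ≈ 176 km

All impactor-dependent factors cancel in the ratio, leaving D_Io/D_Moon = (g_Io/g_Moon)^-0.18.
(1.8/1.62)^-0.18 = 1.111^-0.18 = 0.9812
D_Io = 0.9812 × 179 km = 176 km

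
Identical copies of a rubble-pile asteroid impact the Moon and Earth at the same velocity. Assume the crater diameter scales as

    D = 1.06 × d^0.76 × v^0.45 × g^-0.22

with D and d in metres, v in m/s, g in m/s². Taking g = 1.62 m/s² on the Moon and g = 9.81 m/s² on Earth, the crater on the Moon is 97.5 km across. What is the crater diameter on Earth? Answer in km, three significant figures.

D ≈ 65.6 km

All impactor-dependent factors cancel in the ratio, leaving D_Earth/D_Moon = (g_Earth/g_Moon)^-0.22.
(9.81/1.62)^-0.22 = 6.056^-0.22 = 0.6729
D_Earth = 0.6729 × 97.5 km = 65.6 km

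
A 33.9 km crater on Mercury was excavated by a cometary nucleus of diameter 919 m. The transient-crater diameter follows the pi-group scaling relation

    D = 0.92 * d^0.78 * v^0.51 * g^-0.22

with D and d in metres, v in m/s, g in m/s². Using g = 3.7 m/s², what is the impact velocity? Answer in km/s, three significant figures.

Rearranging for v: v = [D / (0.92 · 919^0.78 · 3.7^-0.22)]^(1/0.51).
D = 33900 m.
919^0.78 = 204.8
3.7^-0.22 = 0.7499
Denominator = 0.92 × 204.8 × 0.7499 = 141.3
D / 141.3 = 33900 / 141.3 = 239.9
v = 239.9^(1/0.51) = 239.9^1.9608 = 46426 m/s

v ≈ 46.4 km/s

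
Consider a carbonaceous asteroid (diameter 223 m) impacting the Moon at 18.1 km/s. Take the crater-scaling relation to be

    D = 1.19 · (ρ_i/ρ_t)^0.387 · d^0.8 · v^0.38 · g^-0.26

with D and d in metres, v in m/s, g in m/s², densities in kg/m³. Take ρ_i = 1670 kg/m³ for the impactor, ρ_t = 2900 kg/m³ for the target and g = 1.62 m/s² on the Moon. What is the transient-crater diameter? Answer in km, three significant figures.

D ≈ 2.66 km

In SI units: v = 18100 m/s.
(ρ_i/ρ_t)^0.387 = (1670/2900)^0.387 = 0.8077
d^0.8 = 223^0.8 = 75.62
v^0.38 = 18100^0.38 = 41.49
g^-0.26 = 1.62^-0.26 = 0.8821
D = 1.19 × 0.8077 × 75.62 × 41.49 × 0.8821 = 2660 m
   = 2.660 km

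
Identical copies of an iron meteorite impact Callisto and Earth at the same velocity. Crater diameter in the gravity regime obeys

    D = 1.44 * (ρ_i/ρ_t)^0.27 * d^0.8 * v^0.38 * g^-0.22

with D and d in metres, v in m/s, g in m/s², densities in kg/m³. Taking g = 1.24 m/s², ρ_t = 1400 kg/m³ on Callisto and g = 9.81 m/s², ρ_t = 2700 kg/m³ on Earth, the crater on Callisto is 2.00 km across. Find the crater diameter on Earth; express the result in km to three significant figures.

The impactor-only factors (d, v, ρ_i) cancel in the ratio, leaving D_Earth/D_Callisto = (g_Earth/g_Callisto)^-0.22 · (ρ_t,Callisto/ρ_t,Earth)^0.27.
(9.81/1.24)^-0.22 = 7.911^-0.22 = 0.6344
(1400/2700)^0.27 = 0.5185^0.27 = 0.8375
Ratio = 0.6344 × 0.8375 = 0.5313
D_Earth = 0.5313 × 2.00 km = 1.06 km

D ≈ 1.06 km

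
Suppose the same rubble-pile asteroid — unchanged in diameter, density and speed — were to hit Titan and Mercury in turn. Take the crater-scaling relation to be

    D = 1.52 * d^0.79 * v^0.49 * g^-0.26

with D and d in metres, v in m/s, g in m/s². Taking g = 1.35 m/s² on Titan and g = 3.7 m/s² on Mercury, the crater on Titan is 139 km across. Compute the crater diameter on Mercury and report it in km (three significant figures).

D ≈ 107 km

All impactor-dependent factors cancel in the ratio, leaving D_Mercury/D_Titan = (g_Mercury/g_Titan)^-0.26.
(3.7/1.35)^-0.26 = 2.741^-0.26 = 0.7694
D_Mercury = 0.7694 × 139 km = 107 km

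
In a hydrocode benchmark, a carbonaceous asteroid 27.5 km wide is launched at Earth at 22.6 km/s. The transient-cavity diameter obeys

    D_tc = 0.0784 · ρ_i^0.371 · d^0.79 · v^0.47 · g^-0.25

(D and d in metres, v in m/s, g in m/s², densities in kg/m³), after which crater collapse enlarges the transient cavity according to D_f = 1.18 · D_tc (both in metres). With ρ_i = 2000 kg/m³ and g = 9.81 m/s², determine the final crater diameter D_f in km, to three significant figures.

D_f ≈ 314 km

In SI: d = 27500 m, v = 22600 m/s.
ρ_i^0.371 = 2000^0.371 = 16.78
d^0.79 = 27500^0.79 = 3214
v^0.47 = 22600^0.47 = 111.3
g^-0.25 = 9.81^-0.25 = 0.5650
D_tc = 0.0784 × 16.78 × 3214 × 111.3 × 0.5650 = 2.659 × 10^5 m
D_f = 1.18 × 2.659 × 10^5 = 3.138 × 10^5 m
     = 313.8 km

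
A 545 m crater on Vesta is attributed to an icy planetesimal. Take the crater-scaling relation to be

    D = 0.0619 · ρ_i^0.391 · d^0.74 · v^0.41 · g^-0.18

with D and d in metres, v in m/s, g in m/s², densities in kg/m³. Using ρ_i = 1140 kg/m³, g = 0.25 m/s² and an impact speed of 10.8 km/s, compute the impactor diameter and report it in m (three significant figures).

Rearranging for d: d = [D / (0.0619 · 1140^0.391 · 10800^0.41 · 0.25^-0.18)]^(1/0.74).
1140^0.391 = 15.68
10800^0.41 = 45.05
0.25^-0.18 = 1.283
Denominator = 0.0619 × 15.68 × 45.05 × 1.283 = 56.10
D / 56.10 = 545 / 56.10 = 9.715
d = 9.715^(1/0.74) = 9.715^1.3514 = 21.60 m

d ≈ 21.6 m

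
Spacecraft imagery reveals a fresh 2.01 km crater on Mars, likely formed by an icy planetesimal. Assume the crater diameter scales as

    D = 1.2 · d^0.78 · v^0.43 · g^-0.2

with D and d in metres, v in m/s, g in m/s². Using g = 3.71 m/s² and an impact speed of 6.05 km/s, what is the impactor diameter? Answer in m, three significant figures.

d ≈ 157 m

Rearranging for d: d = [D / (1.2 · 6050^0.43 · 3.71^-0.2)]^(1/0.78).
D = 2010 m.
6050^0.43 = 42.28
3.71^-0.2 = 0.7694
Denominator = 1.2 × 42.28 × 0.7694 = 39.04
D / 39.04 = 2010 / 39.04 = 51.49
d = 51.49^(1/0.78) = 51.49^1.2821 = 156.5 m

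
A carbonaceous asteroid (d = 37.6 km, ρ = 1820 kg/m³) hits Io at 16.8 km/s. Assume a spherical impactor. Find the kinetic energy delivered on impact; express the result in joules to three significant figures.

d = 37600 m; v = 16800 m/s.
Mass m = (π/6) ρ d³ = (π/6) × 1820 × (37600)³ = 5.066 × 10^16 kg
E = ½ m v² = 0.5 × 5.066 × 10^16 × (16800)² = 7.149 × 10^24 J

E ≈ 7.15 × 10^24 J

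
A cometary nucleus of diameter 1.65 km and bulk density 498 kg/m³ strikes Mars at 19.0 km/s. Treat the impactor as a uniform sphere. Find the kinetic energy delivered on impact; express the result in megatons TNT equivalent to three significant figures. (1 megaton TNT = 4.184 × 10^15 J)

E ≈ 50500 Mt TNT

d = 1650 m; v = 19000 m/s.
Mass m = (π/6) ρ d³ = (π/6) × 498 × (1650)³ = 1.171 × 10^12 kg
E = ½ m v² = 0.5 × 1.171 × 10^12 × (19000)² = 2.114 × 10^20 J
   = 2.114 × 10^20 / 4.184×10^15 = 50526 Mt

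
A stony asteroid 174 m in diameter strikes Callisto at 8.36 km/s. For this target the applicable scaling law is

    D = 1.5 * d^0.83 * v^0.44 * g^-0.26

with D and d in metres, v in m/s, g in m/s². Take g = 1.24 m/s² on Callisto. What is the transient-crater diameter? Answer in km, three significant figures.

D ≈ 5.46 km

In SI units: v = 8360 m/s.
d^0.83 = 174^0.83 = 72.39
v^0.44 = 8360^0.44 = 53.18
g^-0.26 = 1.24^-0.26 = 0.9456
D = 1.5 × 72.39 × 53.18 × 0.9456 = 5460 m
   = 5.460 km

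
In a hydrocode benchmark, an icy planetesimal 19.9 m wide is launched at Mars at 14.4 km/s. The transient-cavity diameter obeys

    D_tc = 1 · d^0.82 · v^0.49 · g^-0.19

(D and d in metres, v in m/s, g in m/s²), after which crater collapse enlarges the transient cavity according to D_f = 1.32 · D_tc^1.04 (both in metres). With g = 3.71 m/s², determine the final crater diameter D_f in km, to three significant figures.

v = 14400 m/s.
d^0.82 = 19.9^0.82 = 11.62
v^0.49 = 14400^0.49 = 109.0
g^-0.19 = 3.71^-0.19 = 0.7795
D_tc = 1 × 11.62 × 109.0 × 0.7795 = 987.3 m
D_f = 1.32 × (987.3)^1.04 = 1717 m
     = 1.717 km

D_f ≈ 1.72 km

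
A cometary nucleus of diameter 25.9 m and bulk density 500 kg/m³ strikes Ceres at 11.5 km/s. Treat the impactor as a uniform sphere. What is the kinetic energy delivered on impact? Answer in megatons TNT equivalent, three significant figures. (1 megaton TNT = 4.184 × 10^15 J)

v = 11500 m/s.
Mass m = (π/6) ρ d³ = (π/6) × 500 × (25.9)³ = 4.548 × 10^6 kg
E = ½ m v² = 0.5 × 4.548 × 10^6 × (11500)² = 3.007 × 10^14 J
   = 3.007 × 10^14 / 4.184×10^15 = 0.07187 Mt

E ≈ 0.0719 Mt TNT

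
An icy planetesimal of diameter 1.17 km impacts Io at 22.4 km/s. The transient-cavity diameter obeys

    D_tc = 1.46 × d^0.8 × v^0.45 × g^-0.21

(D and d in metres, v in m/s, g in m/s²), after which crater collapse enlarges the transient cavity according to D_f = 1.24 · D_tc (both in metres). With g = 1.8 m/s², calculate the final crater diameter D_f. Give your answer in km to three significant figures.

D_f ≈ 41.3 km

In SI: d = 1170 m, v = 22400 m/s.
d^0.8 = 1170^0.8 = 284.8
v^0.45 = 22400^0.45 = 90.70
g^-0.21 = 1.8^-0.21 = 0.8839
D_tc = 1.46 × 284.8 × 90.70 × 0.8839 = 33340 m
D_f = 1.24 × 33340 = 41342 m
     = 41.34 km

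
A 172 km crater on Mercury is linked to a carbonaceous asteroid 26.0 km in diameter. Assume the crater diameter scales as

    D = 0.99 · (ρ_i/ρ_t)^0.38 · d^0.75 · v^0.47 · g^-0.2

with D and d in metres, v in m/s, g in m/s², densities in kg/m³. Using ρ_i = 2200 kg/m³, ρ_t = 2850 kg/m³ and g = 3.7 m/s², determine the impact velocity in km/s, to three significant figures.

v ≈ 27.3 km/s

Rearranging for v: v = [D / (0.99 · (2200/2850)^0.38 · 26000^0.75 · 3.7^-0.2)]^(1/0.47).
D = 172000 m.
(2200/2850)^0.38 = 0.9063
26000^0.75 = 2048
3.7^-0.2 = 0.7698
Denominator = 0.99 × 0.9063 × 2048 × 0.7698 = 1415
D / 1415 = 172000 / 1415 = 121.6
v = 121.6^(1/0.47) = 121.6^2.1277 = 27297 m/s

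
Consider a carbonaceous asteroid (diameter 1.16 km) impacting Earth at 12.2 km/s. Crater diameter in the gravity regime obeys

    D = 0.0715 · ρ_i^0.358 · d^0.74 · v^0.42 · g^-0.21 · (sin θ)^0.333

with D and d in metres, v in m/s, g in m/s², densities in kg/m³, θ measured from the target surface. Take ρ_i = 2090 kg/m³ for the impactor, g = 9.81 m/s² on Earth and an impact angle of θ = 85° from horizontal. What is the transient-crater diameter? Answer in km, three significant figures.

D ≈ 6.58 km

In SI units: d = 1160 m, v = 12200 m/s.
ρ_i^0.358 = 2090^0.358 = 15.44
d^0.74 = 1160^0.74 = 185.2
v^0.42 = 12200^0.42 = 52.03
g^-0.21 = 9.81^-0.21 = 0.6191
(sin 85°)^0.333 = 0.9962^0.333 = 0.9987
D = 0.0715 × 15.44 × 185.2 × 52.03 × 0.6191 × 0.9987 = 6577 m
   = 6.577 km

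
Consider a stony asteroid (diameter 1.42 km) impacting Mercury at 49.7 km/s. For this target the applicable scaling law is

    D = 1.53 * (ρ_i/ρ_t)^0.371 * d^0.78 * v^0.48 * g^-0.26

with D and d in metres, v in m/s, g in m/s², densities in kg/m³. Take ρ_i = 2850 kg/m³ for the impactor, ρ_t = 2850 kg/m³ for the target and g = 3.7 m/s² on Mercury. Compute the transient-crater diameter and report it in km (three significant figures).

In SI units: d = 1420 m, v = 49700 m/s.
(ρ_i/ρ_t)^0.371 = (2850/2850)^0.371 = 1.000
d^0.78 = 1420^0.78 = 287.6
v^0.48 = 49700^0.48 = 179.6
g^-0.26 = 3.7^-0.26 = 0.7117
D = 1.53 × 1.000 × 287.6 × 179.6 × 0.7117 = 56245 m
   = 56.24 km

D ≈ 56.2 km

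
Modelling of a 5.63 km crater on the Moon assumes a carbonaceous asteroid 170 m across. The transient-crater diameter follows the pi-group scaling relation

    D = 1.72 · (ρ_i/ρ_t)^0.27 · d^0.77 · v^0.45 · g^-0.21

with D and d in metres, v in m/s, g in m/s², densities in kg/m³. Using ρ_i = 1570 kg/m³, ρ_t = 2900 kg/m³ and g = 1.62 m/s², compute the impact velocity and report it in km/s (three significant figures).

v ≈ 17.9 km/s

Rearranging for v: v = [D / (1.72 · (1570/2900)^0.27 · 170^0.77 · 1.62^-0.21)]^(1/0.45).
D = 5630 m.
(1570/2900)^0.27 = 0.8473
170^0.77 = 52.17
1.62^-0.21 = 0.9037
Denominator = 1.72 × 0.8473 × 52.17 × 0.9037 = 68.71
D / 68.71 = 5630 / 68.71 = 81.94
v = 81.94^(1/0.45) = 81.94^2.2222 = 17872 m/s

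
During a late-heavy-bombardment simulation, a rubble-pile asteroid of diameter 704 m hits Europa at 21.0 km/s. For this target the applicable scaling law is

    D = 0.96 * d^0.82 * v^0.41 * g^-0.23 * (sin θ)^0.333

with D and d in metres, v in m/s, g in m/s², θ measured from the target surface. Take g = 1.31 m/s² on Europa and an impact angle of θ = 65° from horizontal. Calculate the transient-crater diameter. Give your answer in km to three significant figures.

D ≈ 11.2 km

In SI units: v = 21000 m/s.
d^0.82 = 704^0.82 = 216.3
v^0.41 = 21000^0.41 = 59.17
g^-0.23 = 1.31^-0.23 = 0.9398
(sin 65°)^0.333 = 0.9063^0.333 = 0.9678
D = 0.96 × 216.3 × 59.17 × 0.9398 × 0.9678 = 11175 m
   = 11.18 km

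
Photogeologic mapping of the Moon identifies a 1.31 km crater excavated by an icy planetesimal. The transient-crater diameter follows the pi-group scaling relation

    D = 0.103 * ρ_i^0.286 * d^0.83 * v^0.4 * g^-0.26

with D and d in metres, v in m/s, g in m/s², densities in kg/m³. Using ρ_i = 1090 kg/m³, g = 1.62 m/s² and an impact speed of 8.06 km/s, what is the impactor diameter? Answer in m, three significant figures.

Rearranging for d: d = [D / (0.103 · 1090^0.286 · 8060^0.4 · 1.62^-0.26)]^(1/0.83).
D = 1310 m.
1090^0.286 = 7.391
8060^0.4 = 36.52
1.62^-0.26 = 0.8821
Denominator = 0.103 × 7.391 × 36.52 × 0.8821 = 24.52
D / 24.52 = 1310 / 24.52 = 53.43
d = 53.43^(1/0.83) = 53.43^1.2048 = 120.7 m

d ≈ 121 m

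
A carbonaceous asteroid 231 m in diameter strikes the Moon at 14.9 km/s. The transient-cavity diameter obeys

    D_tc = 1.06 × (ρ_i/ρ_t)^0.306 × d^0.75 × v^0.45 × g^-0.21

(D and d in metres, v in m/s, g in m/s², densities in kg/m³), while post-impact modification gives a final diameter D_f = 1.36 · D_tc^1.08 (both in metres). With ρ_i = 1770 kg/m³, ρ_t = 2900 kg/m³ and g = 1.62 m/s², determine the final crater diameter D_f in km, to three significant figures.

D_f ≈ 9.66 km

v = 14900 m/s.
(ρ_i/ρ_t)^0.306 = (1770/2900)^0.306 = 0.8598
d^0.75 = 231^0.75 = 59.25
v^0.45 = 14900^0.45 = 75.50
g^-0.21 = 1.62^-0.21 = 0.9037
D_tc = 1.06 × 0.8598 × 59.25 × 75.50 × 0.9037 = 3684 m
D_f = 1.36 × (3684)^1.08 = 9664 m
     = 9.664 km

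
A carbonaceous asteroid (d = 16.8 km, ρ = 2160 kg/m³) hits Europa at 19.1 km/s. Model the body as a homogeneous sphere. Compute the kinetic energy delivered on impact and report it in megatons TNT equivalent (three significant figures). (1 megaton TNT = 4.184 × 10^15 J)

d = 16800 m; v = 19100 m/s.
Mass m = (π/6) ρ d³ = (π/6) × 2160 × (16800)³ = 5.363 × 10^15 kg
E = ½ m v² = 0.5 × 5.363 × 10^15 × (19100)² = 9.782 × 10^23 J
   = 9.782 × 10^23 / 4.184×10^15 = 2.338 × 10^8 Mt

E ≈ 2.34 × 10^8 Mt TNT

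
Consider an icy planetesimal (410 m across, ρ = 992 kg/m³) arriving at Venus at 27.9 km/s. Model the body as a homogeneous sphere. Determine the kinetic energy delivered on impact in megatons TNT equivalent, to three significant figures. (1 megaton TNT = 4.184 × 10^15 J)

E ≈ 3330 Mt TNT

v = 27900 m/s.
Mass m = (π/6) ρ d³ = (π/6) × 992 × (410)³ = 3.580 × 10^10 kg
E = ½ m v² = 0.5 × 3.580 × 10^10 × (27900)² = 1.393 × 10^19 J
   = 1.393 × 10^19 / 4.184×10^15 = 3329 Mt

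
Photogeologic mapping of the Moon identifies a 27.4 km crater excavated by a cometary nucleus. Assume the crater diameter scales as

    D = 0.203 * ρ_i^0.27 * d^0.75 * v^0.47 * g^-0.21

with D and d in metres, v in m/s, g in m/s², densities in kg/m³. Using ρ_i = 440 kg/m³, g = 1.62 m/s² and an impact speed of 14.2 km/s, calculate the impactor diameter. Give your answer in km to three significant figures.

d ≈ 2.21 km

Rearranging for d: d = [D / (0.203 · 440^0.27 · 14200^0.47 · 1.62^-0.21)]^(1/0.75).
D = 27400 m.
440^0.27 = 5.173
14200^0.47 = 89.45
1.62^-0.21 = 0.9037
Denominator = 0.203 × 5.173 × 89.45 × 0.9037 = 84.89
D / 84.89 = 27400 / 84.89 = 322.8
d = 322.8^(1/0.75) = 322.8^1.3333 = 2214 m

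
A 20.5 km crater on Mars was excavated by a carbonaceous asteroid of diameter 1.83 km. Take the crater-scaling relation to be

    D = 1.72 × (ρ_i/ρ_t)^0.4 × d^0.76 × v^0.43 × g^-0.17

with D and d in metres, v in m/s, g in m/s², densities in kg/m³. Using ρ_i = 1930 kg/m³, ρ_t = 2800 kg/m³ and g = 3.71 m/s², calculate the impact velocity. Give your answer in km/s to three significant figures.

Rearranging for v: v = [D / (1.72 · (1930/2800)^0.4 · 1830^0.76 · 3.71^-0.17)]^(1/0.43).
D = 20500 m.
(1930/2800)^0.4 = 0.8617
1830^0.76 = 301.6
3.71^-0.17 = 0.8002
Denominator = 1.72 × 0.8617 × 301.6 × 0.8002 = 357.7
D / 357.7 = 20500 / 357.7 = 57.31
v = 57.31^(1/0.43) = 57.31^2.3256 = 12273 m/s

v ≈ 12.3 km/s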